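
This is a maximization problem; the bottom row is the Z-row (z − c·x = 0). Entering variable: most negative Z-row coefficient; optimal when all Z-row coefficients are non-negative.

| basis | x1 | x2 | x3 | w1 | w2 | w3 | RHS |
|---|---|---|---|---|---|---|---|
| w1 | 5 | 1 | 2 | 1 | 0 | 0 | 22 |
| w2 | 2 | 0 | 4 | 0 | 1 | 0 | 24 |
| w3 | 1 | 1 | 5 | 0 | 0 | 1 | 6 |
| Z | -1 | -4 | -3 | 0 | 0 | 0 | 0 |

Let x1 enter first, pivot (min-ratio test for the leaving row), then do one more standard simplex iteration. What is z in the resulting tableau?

Ratio test on column x1 — row 1: 22/5 = 22/5; row 2: 24/2 = 12; row 3: 6/1 = 6. Minimum is 22/5 at row 1 (w1 leaves); pivot element 5.
Pivot on row 1; the Z-row RHS becomes 0 − (-1)·(22/5) = 22/5.
Next entering variable (most negative Z-row entry -19/5): x2.
Ratio test on column x2 — row 1: (22/5)/(1/5) = 22; row 2: entry -2/5 ≤ 0; row 3: (8/5)/(4/5) = 2. Minimum is 2 at row 3 (w3 leaves); pivot element 4/5.
After the second pivot the Z-row RHS is 22/5 − (-19/5)·2 = 12.

12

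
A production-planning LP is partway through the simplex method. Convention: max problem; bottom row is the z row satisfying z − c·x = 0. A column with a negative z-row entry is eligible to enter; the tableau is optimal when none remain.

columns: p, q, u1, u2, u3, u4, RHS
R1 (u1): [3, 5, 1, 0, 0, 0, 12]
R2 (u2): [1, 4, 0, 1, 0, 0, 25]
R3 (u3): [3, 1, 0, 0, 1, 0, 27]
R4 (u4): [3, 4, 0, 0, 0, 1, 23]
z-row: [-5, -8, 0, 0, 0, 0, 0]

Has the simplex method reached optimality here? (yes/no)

The z-row has a negative entry -8 in column q, so it is not optimal.

no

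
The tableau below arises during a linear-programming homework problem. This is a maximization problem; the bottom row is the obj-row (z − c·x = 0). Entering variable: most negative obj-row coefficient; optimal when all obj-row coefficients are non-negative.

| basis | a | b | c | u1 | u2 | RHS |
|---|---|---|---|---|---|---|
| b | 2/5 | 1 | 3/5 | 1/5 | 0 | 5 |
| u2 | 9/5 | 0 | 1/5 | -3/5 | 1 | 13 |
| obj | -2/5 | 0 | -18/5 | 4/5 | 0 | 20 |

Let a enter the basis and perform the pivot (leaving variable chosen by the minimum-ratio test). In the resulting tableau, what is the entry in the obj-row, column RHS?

Ratio test on column a — row 1: 5/(2/5) = 25/2; row 2: 13/(9/5) = 65/9. Minimum is 65/9 at row 2 (u2 leaves); pivot element 9/5.
Divide row 2 by 9/5; eliminate column a from the other rows.
obj-row update in column RHS: 20 − (-2/5)·(65/9) = 206/9.

206/9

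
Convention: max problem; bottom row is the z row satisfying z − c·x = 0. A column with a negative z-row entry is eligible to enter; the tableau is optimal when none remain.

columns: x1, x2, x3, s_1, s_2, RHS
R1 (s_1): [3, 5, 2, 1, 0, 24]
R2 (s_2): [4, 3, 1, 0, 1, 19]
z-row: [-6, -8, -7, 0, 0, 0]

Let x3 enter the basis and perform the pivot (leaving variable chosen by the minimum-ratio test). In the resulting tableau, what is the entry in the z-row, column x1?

9/2

Ratio test on column x3 — row 1: 24/2 = 12; row 2: 19/1 = 19. Minimum is 12 at row 1 (s_1 leaves); pivot element 2.
Divide row 1 by 2; eliminate column x3 from the other rows.
z-row update in column x1: -6 − (-7)·(3/2) = 9/2.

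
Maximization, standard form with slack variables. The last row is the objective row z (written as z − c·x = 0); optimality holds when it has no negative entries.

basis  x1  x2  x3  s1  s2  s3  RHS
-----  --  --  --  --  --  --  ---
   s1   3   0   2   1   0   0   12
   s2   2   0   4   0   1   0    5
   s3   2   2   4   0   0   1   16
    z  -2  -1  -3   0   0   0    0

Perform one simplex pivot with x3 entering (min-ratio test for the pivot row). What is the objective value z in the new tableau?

Ratio test on column x3 — row 1: 12/2 = 6; row 2: 5/4 = 5/4; row 3: 16/4 = 4. Minimum is 5/4 at row 2 (s2 leaves); pivot element 4.
Pivot on row 2; the z-row RHS becomes 0 − (-3)·(5/4) = 15/4.

15/4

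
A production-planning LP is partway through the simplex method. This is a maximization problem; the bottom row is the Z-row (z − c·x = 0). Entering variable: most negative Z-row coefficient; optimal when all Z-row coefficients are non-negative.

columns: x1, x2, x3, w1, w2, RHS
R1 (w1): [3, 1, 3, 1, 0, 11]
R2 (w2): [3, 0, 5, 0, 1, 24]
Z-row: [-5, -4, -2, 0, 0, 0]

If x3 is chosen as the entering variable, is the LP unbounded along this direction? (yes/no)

Column x3 has positive entries in row(s) 1, 2, so the ratio test bounds it — not unbounded.

no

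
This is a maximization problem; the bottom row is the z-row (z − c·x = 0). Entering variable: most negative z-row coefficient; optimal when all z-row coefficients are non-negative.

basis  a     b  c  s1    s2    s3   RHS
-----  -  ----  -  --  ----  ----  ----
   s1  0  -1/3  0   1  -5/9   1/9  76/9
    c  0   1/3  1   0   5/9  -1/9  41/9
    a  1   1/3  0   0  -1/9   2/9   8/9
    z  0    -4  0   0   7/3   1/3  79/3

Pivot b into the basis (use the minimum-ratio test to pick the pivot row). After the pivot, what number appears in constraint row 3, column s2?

Ratio test on column b — row 1: entry -1/3 ≤ 0; row 2: (41/9)/(1/3) = 41/3; row 3: (8/9)/(1/3) = 8/3. Minimum is 8/3 at row 3 (a leaves); pivot element 1/3.
Divide row 3 by 1/3; eliminate column b from the other rows.
In the new row 3, the s2 entry is the old entry divided by the pivot: (-1/9)/(1/3) = -1/3.

-1/3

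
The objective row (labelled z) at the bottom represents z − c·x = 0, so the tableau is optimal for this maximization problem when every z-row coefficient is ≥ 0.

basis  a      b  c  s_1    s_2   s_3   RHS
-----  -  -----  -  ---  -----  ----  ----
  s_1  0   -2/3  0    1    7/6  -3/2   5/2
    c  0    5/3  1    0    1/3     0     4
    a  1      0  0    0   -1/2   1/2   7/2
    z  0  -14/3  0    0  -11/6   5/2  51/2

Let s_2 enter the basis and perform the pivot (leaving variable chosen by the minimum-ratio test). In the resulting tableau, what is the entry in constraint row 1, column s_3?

Ratio test on column s_2 — row 1: (5/2)/(7/6) = 15/7; row 2: 4/(1/3) = 12; row 3: entry -1/2 ≤ 0. Minimum is 15/7 at row 1 (s_1 leaves); pivot element 7/6.
Divide row 1 by 7/6; eliminate column s_2 from the other rows.
In the new row 1, the s_3 entry is the old entry divided by the pivot: (-3/2)/(7/6) = -9/7.

-9/7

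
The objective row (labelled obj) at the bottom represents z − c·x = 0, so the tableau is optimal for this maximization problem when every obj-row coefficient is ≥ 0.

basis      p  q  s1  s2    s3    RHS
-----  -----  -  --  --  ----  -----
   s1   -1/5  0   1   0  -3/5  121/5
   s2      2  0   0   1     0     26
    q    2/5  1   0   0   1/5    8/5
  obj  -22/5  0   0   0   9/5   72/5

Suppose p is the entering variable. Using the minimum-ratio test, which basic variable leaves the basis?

Column p entries and ratios — s1: -1/5 ≤ 0, skip; s2: 26/2 = 13; q: (8/5)/(2/5) = 4.
Smallest ratio is 4 in the row of q, so q leaves.

q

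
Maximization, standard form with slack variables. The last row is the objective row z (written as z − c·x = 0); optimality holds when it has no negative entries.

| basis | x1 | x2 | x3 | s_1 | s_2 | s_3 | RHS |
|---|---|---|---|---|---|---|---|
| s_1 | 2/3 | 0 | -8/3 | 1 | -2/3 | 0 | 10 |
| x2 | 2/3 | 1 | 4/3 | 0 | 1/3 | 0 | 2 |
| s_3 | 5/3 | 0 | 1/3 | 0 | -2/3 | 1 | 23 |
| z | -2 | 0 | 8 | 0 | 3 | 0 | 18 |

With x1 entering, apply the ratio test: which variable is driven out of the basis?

x2

Column x1 entries and ratios — s_1: 10/(2/3) = 15; x2: 2/(2/3) = 3; s_3: 23/(5/3) = 69/5.
Smallest ratio is 3 in the row of x2, so x2 leaves.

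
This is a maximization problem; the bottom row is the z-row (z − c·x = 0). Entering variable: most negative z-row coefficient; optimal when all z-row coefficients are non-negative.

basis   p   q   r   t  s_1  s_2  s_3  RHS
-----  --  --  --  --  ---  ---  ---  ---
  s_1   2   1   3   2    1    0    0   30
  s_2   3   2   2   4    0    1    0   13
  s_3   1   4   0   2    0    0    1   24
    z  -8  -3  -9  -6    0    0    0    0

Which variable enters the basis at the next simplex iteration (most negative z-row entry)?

Negative z-row entries: p: -8, q: -3, r: -9, t: -6.
The most negative is -9 in column r, so r enters.

r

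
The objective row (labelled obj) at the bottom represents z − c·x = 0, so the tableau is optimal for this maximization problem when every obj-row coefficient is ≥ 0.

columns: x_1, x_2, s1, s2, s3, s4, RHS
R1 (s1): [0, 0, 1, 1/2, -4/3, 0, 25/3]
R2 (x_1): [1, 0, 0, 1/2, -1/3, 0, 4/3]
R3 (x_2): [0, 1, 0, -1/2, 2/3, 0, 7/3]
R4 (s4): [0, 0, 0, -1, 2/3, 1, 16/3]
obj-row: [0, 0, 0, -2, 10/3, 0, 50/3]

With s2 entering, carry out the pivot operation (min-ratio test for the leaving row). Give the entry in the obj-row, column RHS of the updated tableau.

22

Ratio test on column s2 — row 1: (25/3)/(1/2) = 50/3; row 2: (4/3)/(1/2) = 8/3; row 3: entry -1/2 ≤ 0; row 4: entry -1 ≤ 0. Minimum is 8/3 at row 2 (x_1 leaves); pivot element 1/2.
Divide row 2 by 1/2; eliminate column s2 from the other rows.
obj-row update in column RHS: 50/3 − (-2)·(8/3) = 22.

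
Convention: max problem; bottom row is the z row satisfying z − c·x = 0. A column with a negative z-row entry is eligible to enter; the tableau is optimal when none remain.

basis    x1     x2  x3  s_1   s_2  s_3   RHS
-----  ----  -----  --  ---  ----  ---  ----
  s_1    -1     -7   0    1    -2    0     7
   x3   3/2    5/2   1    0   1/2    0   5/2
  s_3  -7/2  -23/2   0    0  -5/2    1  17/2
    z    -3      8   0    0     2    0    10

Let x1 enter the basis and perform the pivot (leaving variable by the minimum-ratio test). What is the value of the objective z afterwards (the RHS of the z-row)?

15

Ratio test on column x1 — row 1: entry -1 ≤ 0; row 2: (5/2)/(3/2) = 5/3; row 3: entry -7/2 ≤ 0. Minimum is 5/3 at row 2 (x3 leaves); pivot element 3/2.
Pivot on row 2; the z-row RHS becomes 10 − (-3)·(5/3) = 15.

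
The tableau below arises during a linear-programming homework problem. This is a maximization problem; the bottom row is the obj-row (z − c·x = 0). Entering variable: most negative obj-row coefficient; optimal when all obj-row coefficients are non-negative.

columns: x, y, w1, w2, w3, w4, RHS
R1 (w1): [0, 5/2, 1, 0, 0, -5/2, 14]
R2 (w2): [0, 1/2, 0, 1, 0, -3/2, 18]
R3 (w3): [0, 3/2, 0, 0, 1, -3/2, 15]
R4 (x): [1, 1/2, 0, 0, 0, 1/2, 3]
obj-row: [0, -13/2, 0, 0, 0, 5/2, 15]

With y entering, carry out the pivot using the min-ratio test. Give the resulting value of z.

Ratio test on column y — row 1: 14/(5/2) = 28/5; row 2: 18/(1/2) = 36; row 3: 15/(3/2) = 10; row 4: 3/(1/2) = 6. Minimum is 28/5 at row 1 (w1 leaves); pivot element 5/2.
Pivot on row 1; the obj-row RHS becomes 15 − (-13/2)·(28/5) = 257/5.

257/5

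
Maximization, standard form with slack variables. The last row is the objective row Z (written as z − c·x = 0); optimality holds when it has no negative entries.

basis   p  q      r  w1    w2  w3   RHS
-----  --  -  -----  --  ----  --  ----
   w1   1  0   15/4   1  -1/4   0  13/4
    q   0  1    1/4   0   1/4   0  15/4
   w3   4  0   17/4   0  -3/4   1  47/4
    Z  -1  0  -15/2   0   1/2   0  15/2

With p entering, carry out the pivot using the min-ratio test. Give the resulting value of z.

Ratio test on column p — row 1: (13/4)/1 = 13/4; row 2: entry 0 ≤ 0; row 3: (47/4)/4 = 47/16. Minimum is 47/16 at row 3 (w3 leaves); pivot element 4.
Pivot on row 3; the Z-row RHS becomes 15/2 − (-1)·(47/16) = 167/16.

167/16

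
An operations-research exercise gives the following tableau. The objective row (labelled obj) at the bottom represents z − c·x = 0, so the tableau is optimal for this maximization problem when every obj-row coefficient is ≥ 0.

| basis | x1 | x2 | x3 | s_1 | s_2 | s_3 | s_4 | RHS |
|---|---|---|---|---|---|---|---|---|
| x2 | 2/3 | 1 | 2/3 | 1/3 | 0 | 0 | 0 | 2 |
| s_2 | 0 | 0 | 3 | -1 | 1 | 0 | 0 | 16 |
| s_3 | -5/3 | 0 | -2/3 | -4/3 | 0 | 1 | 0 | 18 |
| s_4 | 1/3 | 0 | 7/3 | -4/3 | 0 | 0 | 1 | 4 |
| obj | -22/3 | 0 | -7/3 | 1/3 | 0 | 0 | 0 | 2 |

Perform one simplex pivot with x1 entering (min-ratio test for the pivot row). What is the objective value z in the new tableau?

24

Ratio test on column x1 — row 1: 2/(2/3) = 3; row 2: entry 0 ≤ 0; row 3: entry -5/3 ≤ 0; row 4: 4/(1/3) = 12. Minimum is 3 at row 1 (x2 leaves); pivot element 2/3.
Pivot on row 1; the obj-row RHS becomes 2 − (-22/3)·3 = 24.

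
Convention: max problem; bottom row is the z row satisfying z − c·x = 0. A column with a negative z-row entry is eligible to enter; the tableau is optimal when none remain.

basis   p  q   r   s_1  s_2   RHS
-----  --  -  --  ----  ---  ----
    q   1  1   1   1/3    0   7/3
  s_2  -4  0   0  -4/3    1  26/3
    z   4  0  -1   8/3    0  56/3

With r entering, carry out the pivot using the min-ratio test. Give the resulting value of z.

Ratio test on column r — row 1: (7/3)/1 = 7/3; row 2: entry 0 ≤ 0. Minimum is 7/3 at row 1 (q leaves); pivot element 1.
Pivot on row 1; the z-row RHS becomes 56/3 − (-1)·(7/3) = 21.

21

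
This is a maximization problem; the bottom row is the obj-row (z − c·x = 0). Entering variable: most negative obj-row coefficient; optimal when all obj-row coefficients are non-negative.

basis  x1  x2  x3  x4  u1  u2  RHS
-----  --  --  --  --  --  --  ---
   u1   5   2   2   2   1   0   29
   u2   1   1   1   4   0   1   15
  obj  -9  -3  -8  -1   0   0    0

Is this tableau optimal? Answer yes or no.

no

The obj-row has a negative entry -9 in column x1, so it is not optimal.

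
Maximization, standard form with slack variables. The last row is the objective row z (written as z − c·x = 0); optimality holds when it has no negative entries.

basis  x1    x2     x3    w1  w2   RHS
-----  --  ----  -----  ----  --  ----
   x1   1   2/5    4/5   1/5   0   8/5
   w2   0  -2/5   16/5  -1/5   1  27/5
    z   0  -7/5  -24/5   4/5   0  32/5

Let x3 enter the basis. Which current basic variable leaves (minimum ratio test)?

Column x3 entries and ratios — x1: (8/5)/(4/5) = 2; w2: (27/5)/(16/5) = 27/16.
Smallest ratio is 27/16 in the row of w2, so w2 leaves.

w2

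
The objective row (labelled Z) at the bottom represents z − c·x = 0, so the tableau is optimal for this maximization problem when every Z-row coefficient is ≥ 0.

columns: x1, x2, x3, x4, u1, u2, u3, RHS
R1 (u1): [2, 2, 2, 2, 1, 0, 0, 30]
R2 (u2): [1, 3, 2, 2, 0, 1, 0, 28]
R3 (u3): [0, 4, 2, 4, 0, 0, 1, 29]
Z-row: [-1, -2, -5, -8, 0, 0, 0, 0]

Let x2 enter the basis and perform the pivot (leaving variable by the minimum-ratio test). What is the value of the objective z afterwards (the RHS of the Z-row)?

29/2

Ratio test on column x2 — row 1: 30/2 = 15; row 2: 28/3 = 28/3; row 3: 29/4 = 29/4. Minimum is 29/4 at row 3 (u3 leaves); pivot element 4.
Pivot on row 3; the Z-row RHS becomes 0 − (-2)·(29/4) = 29/2.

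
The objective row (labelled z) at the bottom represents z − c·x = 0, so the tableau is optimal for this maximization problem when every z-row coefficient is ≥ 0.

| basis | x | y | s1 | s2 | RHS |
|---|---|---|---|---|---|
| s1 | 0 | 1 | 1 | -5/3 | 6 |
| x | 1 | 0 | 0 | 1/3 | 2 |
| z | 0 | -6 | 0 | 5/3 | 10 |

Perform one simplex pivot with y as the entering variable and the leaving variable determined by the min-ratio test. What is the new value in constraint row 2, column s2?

1/3

Ratio test on column y — row 1: 6/1 = 6; row 2: entry 0 ≤ 0. Minimum is 6 at row 1 (s1 leaves); pivot element 1.
Divide row 1 by 1; eliminate column y from the other rows.
Row 2 update in column s2: 1/3 − 0·(-5/3) = 1/3.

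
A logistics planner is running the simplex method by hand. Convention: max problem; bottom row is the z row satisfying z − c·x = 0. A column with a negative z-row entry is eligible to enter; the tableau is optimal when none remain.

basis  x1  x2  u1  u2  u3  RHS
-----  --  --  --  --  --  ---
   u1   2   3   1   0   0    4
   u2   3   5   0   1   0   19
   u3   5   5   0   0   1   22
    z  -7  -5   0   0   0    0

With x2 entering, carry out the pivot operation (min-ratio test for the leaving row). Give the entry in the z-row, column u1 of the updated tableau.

Ratio test on column x2 — row 1: 4/3 = 4/3; row 2: 19/5 = 19/5; row 3: 22/5 = 22/5. Minimum is 4/3 at row 1 (u1 leaves); pivot element 3.
Divide row 1 by 3; eliminate column x2 from the other rows.
z-row update in column u1: 0 − (-5)·(1/3) = 5/3.

5/3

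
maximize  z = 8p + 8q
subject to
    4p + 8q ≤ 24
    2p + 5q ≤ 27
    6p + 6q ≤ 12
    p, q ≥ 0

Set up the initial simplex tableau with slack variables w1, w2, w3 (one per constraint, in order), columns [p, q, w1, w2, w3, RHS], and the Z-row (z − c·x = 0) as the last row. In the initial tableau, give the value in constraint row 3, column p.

Constraint 3 has coefficient 6 on p.

6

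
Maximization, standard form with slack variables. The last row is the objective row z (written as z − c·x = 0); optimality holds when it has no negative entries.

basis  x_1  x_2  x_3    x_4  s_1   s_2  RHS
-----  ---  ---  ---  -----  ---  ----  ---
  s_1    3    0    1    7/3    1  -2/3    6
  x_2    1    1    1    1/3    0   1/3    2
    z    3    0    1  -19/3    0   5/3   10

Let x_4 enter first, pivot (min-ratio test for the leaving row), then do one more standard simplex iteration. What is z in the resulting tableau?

80/3

Ratio test on column x_4 — row 1: 6/(7/3) = 18/7; row 2: 2/(1/3) = 6. Minimum is 18/7 at row 1 (s_1 leaves); pivot element 7/3.
Pivot on row 1; the z-row RHS becomes 10 − (-19/3)·(18/7) = 184/7.
Next entering variable (most negative z-row entry -1/7): s_2.
Ratio test on column s_2 — row 1: entry -2/7 ≤ 0; row 2: (8/7)/(3/7) = 8/3. Minimum is 8/3 at row 2 (x_2 leaves); pivot element 3/7.
After the second pivot the z-row RHS is 184/7 − (-1/7)·(8/3) = 80/3.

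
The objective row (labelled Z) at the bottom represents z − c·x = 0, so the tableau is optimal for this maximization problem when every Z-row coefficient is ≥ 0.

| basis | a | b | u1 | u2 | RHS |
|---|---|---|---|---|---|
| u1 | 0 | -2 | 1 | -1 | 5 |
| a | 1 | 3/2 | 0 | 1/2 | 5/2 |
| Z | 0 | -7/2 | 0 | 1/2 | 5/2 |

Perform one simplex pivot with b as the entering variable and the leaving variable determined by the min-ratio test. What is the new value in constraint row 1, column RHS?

Ratio test on column b — row 1: entry -2 ≤ 0; row 2: (5/2)/(3/2) = 5/3. Minimum is 5/3 at row 2 (a leaves); pivot element 3/2.
Divide row 2 by 3/2; eliminate column b from the other rows.
Row 1 update in column RHS: 5 − (-2)·(5/3) = 25/3.

25/3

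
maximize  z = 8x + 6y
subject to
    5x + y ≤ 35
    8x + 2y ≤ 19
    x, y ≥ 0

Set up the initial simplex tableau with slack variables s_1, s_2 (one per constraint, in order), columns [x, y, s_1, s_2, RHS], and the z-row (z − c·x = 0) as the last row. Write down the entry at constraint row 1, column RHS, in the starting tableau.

The RHS of constraint 1 is b_1 = 35.

35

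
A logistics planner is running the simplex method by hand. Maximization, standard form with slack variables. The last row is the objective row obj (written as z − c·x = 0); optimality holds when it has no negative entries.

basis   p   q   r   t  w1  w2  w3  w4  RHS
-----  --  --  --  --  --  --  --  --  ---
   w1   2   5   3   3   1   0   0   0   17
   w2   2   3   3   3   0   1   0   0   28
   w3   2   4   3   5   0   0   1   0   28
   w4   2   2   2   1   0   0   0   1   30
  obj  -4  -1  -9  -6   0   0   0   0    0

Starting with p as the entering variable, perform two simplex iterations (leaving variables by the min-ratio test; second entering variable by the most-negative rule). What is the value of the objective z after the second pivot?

51

Ratio test on column p — row 1: 17/2 = 17/2; row 2: 28/2 = 14; row 3: 28/2 = 14; row 4: 30/2 = 15. Minimum is 17/2 at row 1 (w1 leaves); pivot element 2.
Pivot on row 1; the obj-row RHS becomes 0 − (-4)·(17/2) = 34.
Next entering variable (most negative obj-row entry -3): r.
Ratio test on column r — row 1: (17/2)/(3/2) = 17/3; row 2: entry 0 ≤ 0; row 3: entry 0 ≤ 0; row 4: entry -1 ≤ 0. Minimum is 17/3 at row 1 (p leaves); pivot element 3/2.
After the second pivot the obj-row RHS is 34 − (-3)·(17/3) = 51.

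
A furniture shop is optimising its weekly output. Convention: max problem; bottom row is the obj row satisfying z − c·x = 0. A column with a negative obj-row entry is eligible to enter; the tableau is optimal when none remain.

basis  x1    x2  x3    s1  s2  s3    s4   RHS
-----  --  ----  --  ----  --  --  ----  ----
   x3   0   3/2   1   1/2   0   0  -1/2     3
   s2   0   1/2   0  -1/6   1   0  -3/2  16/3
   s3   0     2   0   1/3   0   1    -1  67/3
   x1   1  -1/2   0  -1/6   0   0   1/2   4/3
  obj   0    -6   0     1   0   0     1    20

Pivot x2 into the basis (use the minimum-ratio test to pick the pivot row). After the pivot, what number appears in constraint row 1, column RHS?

2

Ratio test on column x2 — row 1: 3/(3/2) = 2; row 2: (16/3)/(1/2) = 32/3; row 3: (67/3)/2 = 67/6; row 4: entry -1/2 ≤ 0. Minimum is 2 at row 1 (x3 leaves); pivot element 3/2.
Divide row 1 by 3/2; eliminate column x2 from the other rows.
In the new row 1, the RHS entry is the old entry divided by the pivot: 3/(3/2) = 2.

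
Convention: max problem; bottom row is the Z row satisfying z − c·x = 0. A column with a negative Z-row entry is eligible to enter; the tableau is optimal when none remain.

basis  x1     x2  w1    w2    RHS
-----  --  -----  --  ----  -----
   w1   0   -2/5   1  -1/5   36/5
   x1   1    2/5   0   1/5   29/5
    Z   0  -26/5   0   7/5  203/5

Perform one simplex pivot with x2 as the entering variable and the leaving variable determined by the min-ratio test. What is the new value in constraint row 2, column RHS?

Ratio test on column x2 — row 1: entry -2/5 ≤ 0; row 2: (29/5)/(2/5) = 29/2. Minimum is 29/2 at row 2 (x1 leaves); pivot element 2/5.
Divide row 2 by 2/5; eliminate column x2 from the other rows.
In the new row 2, the RHS entry is the old entry divided by the pivot: (29/5)/(2/5) = 29/2.

29/2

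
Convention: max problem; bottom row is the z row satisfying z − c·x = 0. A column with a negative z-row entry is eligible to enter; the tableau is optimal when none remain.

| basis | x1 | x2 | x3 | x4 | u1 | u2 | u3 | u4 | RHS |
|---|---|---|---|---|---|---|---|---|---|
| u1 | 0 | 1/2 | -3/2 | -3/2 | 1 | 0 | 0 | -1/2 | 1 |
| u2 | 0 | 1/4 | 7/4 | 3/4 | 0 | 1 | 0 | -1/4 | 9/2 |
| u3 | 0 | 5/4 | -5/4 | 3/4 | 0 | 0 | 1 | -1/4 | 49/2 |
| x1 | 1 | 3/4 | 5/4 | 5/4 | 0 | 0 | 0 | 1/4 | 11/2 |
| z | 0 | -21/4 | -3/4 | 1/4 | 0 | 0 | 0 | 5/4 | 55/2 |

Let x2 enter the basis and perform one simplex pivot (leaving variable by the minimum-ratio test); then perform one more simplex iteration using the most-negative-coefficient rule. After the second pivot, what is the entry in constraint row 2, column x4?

Ratio test on column x2 — row 1: 1/(1/2) = 2; row 2: (9/2)/(1/4) = 18; row 3: (49/2)/(5/4) = 98/5; row 4: (11/2)/(3/4) = 22/3. Minimum is 2 at row 1 (u1 leaves); pivot element 1/2.
Divide row 1 by 1/2; eliminate column x2 from the other rows.
Second iteration: most negative z-row entry is -33/2 in column x3, so x3 enters.
Ratio test on column x3 — row 1: entry -3 ≤ 0; row 2: 4/(5/2) = 8/5; row 3: 22/(5/2) = 44/5; row 4: 4/(7/2) = 8/7. Minimum is 8/7 at row 4 (x1 leaves); pivot element 7/2.
Divide row 4 by 7/2; eliminate column x3 from the other rows.
After both pivots, the entry at constraint row 2, column x4 is -1.

-1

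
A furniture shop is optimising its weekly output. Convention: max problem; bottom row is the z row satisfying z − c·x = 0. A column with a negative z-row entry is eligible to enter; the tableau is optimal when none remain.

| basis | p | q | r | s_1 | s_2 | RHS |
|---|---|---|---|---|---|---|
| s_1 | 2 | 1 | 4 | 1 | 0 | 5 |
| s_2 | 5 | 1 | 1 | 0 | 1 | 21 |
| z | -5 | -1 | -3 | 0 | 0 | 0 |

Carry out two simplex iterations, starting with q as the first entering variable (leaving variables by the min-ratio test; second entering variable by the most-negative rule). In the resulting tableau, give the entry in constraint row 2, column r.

Ratio test on column q — row 1: 5/1 = 5; row 2: 21/1 = 21. Minimum is 5 at row 1 (s_1 leaves); pivot element 1.
Divide row 1 by 1; eliminate column q from the other rows.
Second iteration: most negative z-row entry is -3 in column p, so p enters.
Ratio test on column p — row 1: 5/2 = 5/2; row 2: 16/3 = 16/3. Minimum is 5/2 at row 1 (q leaves); pivot element 2.
Divide row 1 by 2; eliminate column p from the other rows.
After both pivots, the entry at constraint row 2, column r is -9.

-9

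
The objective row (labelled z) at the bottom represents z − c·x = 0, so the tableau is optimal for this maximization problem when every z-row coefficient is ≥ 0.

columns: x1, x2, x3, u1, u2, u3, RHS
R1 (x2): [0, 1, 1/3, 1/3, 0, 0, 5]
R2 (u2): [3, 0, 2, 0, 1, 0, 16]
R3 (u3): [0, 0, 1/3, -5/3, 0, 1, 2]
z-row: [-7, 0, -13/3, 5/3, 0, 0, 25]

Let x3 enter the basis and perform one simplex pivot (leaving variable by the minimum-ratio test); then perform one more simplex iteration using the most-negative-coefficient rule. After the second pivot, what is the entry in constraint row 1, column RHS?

11/5

Ratio test on column x3 — row 1: 5/(1/3) = 15; row 2: 16/2 = 8; row 3: 2/(1/3) = 6. Minimum is 6 at row 3 (u3 leaves); pivot element 1/3.
Divide row 3 by 1/3; eliminate column x3 from the other rows.
Second iteration: most negative z-row entry is -20 in column u1, so u1 enters.
Ratio test on column u1 — row 1: 3/2 = 3/2; row 2: 4/10 = 2/5; row 3: entry -5 ≤ 0. Minimum is 2/5 at row 2 (u2 leaves); pivot element 10.
Divide row 2 by 10; eliminate column u1 from the other rows.
After both pivots, the entry at constraint row 1, column RHS is 11/5.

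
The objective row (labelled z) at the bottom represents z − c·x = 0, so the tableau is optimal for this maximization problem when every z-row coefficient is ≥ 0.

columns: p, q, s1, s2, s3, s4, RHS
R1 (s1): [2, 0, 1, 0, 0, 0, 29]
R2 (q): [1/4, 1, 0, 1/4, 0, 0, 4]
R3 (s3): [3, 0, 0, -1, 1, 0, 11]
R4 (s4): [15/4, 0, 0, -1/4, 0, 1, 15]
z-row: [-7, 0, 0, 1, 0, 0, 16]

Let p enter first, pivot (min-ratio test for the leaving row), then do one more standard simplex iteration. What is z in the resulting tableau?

Ratio test on column p — row 1: 29/2 = 29/2; row 2: 4/(1/4) = 16; row 3: 11/3 = 11/3; row 4: 15/(15/4) = 4. Minimum is 11/3 at row 3 (s3 leaves); pivot element 3.
Pivot on row 3; the z-row RHS becomes 16 − (-7)·(11/3) = 125/3.
Next entering variable (most negative z-row entry -4/3): s2.
Ratio test on column s2 — row 1: (65/3)/(2/3) = 65/2; row 2: (37/12)/(1/3) = 37/4; row 3: entry -1/3 ≤ 0; row 4: (5/4)/1 = 5/4. Minimum is 5/4 at row 4 (s4 leaves); pivot element 1.
After the second pivot the z-row RHS is 125/3 − (-4/3)·(5/4) = 130/3.

130/3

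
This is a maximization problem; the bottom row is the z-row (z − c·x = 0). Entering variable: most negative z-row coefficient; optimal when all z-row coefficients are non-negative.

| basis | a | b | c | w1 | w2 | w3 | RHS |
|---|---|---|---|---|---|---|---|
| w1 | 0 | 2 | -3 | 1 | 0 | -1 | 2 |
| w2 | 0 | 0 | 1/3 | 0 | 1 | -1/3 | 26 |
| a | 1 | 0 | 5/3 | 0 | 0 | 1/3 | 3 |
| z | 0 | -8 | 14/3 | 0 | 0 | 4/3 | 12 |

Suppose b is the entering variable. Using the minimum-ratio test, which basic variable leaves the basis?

w1

Column b entries and ratios — w1: 2/2 = 1; w2: 0 ≤ 0, skip; a: 0 ≤ 0, skip.
Smallest ratio is 1 in the row of w1, so w1 leaves.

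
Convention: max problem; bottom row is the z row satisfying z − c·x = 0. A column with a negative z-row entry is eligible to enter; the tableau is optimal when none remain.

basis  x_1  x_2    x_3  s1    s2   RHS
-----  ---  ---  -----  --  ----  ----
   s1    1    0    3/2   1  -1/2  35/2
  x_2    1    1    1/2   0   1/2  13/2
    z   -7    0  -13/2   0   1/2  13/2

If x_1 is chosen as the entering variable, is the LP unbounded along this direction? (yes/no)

Column x_1 has positive entries in row(s) 1, 2, so the ratio test bounds it — not unbounded.

no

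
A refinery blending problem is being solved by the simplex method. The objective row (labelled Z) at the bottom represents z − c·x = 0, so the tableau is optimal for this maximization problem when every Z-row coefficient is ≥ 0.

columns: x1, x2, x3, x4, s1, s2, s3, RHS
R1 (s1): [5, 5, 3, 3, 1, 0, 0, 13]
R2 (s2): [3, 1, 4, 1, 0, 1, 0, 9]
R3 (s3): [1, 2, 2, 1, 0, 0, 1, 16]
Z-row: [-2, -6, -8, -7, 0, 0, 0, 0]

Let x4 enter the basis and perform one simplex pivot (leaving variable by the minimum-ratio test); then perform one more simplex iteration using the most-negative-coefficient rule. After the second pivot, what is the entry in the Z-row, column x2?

Ratio test on column x4 — row 1: 13/3 = 13/3; row 2: 9/1 = 9; row 3: 16/1 = 16. Minimum is 13/3 at row 1 (s1 leaves); pivot element 3.
Divide row 1 by 3; eliminate column x4 from the other rows.
Second iteration: most negative Z-row entry is -1 in column x3, so x3 enters.
Ratio test on column x3 — row 1: (13/3)/1 = 13/3; row 2: (14/3)/3 = 14/9; row 3: (35/3)/1 = 35/3. Minimum is 14/9 at row 2 (s2 leaves); pivot element 3.
Divide row 2 by 3; eliminate column x3 from the other rows.
After both pivots, the entry at the Z-row, column x2 is 49/9.

49/9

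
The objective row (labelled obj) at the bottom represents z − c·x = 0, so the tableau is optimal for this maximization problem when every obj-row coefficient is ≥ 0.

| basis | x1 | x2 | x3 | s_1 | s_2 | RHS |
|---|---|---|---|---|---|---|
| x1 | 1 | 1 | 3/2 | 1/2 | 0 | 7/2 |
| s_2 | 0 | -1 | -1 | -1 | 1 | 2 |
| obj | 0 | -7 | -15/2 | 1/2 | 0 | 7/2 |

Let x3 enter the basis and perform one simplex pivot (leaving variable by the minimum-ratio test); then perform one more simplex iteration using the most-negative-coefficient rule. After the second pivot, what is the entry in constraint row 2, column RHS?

11/2

Ratio test on column x3 — row 1: (7/2)/(3/2) = 7/3; row 2: entry -1 ≤ 0. Minimum is 7/3 at row 1 (x1 leaves); pivot element 3/2.
Divide row 1 by 3/2; eliminate column x3 from the other rows.
Second iteration: most negative obj-row entry is -2 in column x2, so x2 enters.
Ratio test on column x2 — row 1: (7/3)/(2/3) = 7/2; row 2: entry -1/3 ≤ 0. Minimum is 7/2 at row 1 (x3 leaves); pivot element 2/3.
Divide row 1 by 2/3; eliminate column x2 from the other rows.
After both pivots, the entry at constraint row 2, column RHS is 11/2.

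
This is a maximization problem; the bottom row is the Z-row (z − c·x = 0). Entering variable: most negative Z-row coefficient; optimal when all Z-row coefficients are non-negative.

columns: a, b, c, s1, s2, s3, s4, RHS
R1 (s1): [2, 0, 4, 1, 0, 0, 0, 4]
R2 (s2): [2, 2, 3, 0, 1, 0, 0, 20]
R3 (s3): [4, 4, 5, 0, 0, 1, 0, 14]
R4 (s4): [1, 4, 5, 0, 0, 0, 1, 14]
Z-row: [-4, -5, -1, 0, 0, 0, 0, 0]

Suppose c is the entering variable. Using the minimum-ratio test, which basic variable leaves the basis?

s1

Column c entries and ratios — s1: 4/4 = 1; s2: 20/3 = 20/3; s3: 14/5 = 14/5; s4: 14/5 = 14/5.
Smallest ratio is 1 in the row of s1, so s1 leaves.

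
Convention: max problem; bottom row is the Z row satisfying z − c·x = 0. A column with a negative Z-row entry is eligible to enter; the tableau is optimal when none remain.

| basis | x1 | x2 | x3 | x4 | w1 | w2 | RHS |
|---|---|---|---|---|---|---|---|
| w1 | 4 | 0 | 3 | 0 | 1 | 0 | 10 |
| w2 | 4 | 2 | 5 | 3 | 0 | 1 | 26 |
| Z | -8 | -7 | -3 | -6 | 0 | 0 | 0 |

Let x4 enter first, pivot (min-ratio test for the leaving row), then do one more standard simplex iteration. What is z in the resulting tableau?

91

Ratio test on column x4 — row 1: entry 0 ≤ 0; row 2: 26/3 = 26/3. Minimum is 26/3 at row 2 (w2 leaves); pivot element 3.
Pivot on row 2; the Z-row RHS becomes 0 − (-6)·(26/3) = 52.
Next entering variable (most negative Z-row entry -3): x2.
Ratio test on column x2 — row 1: entry 0 ≤ 0; row 2: (26/3)/(2/3) = 13. Minimum is 13 at row 2 (x4 leaves); pivot element 2/3.
After the second pivot the Z-row RHS is 52 − (-3)·13 = 91.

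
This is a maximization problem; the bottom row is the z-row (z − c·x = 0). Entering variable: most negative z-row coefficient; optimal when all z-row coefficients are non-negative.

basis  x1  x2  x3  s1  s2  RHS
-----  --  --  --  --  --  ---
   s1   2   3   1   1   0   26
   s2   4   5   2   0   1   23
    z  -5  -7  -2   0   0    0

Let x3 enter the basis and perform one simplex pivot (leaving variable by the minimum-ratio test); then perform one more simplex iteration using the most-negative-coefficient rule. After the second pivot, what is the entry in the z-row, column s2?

Ratio test on column x3 — row 1: 26/1 = 26; row 2: 23/2 = 23/2. Minimum is 23/2 at row 2 (s2 leaves); pivot element 2.
Divide row 2 by 2; eliminate column x3 from the other rows.
Second iteration: most negative z-row entry is -2 in column x2, so x2 enters.
Ratio test on column x2 — row 1: (29/2)/(1/2) = 29; row 2: (23/2)/(5/2) = 23/5. Minimum is 23/5 at row 2 (x3 leaves); pivot element 5/2.
Divide row 2 by 5/2; eliminate column x2 from the other rows.
After both pivots, the entry at the z-row, column s2 is 7/5.

7/5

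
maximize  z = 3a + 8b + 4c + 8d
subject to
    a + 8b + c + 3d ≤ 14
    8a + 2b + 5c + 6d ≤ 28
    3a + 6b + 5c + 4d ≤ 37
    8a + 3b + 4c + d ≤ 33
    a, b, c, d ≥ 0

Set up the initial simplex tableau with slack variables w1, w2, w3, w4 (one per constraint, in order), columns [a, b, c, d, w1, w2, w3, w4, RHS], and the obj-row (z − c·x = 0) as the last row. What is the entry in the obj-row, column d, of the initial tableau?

-8

The obj-row carries the negated objective coefficients: the d entry is -8.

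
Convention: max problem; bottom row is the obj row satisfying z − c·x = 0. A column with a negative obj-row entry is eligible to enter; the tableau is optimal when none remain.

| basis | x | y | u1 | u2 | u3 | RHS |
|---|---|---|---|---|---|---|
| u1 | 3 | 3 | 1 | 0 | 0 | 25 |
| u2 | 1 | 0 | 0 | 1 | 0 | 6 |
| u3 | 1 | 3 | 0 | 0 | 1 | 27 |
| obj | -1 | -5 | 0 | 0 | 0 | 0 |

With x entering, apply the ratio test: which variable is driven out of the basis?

Column x entries and ratios — u1: 25/3 = 25/3; u2: 6/1 = 6; u3: 27/1 = 27.
Smallest ratio is 6 in the row of u2, so u2 leaves.

u2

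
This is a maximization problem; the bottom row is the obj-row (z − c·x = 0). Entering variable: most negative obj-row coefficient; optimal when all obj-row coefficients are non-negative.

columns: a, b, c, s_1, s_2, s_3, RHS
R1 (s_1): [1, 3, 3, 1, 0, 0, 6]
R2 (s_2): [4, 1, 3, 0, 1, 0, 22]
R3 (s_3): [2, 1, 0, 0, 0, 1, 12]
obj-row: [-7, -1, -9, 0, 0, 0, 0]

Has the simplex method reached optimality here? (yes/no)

The obj-row has a negative entry -9 in column c, so it is not optimal.

no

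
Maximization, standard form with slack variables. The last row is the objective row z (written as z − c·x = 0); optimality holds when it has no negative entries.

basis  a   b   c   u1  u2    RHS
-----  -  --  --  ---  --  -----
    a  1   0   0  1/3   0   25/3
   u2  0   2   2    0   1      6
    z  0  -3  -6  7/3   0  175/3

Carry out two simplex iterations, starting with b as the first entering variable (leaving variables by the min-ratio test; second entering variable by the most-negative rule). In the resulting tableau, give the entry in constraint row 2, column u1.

0

Ratio test on column b — row 1: entry 0 ≤ 0; row 2: 6/2 = 3. Minimum is 3 at row 2 (u2 leaves); pivot element 2.
Divide row 2 by 2; eliminate column b from the other rows.
Second iteration: most negative z-row entry is -3 in column c, so c enters.
Ratio test on column c — row 1: entry 0 ≤ 0; row 2: 3/1 = 3. Minimum is 3 at row 2 (b leaves); pivot element 1.
Divide row 2 by 1; eliminate column c from the other rows.
After both pivots, the entry at constraint row 2, column u1 is 0.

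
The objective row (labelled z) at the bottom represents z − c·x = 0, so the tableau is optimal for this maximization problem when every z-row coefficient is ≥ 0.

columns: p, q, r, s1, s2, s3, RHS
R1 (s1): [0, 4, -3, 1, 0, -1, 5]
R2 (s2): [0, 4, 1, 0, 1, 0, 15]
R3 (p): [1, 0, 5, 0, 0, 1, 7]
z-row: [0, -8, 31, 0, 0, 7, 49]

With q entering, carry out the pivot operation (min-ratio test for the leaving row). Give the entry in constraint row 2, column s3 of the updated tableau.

Ratio test on column q — row 1: 5/4 = 5/4; row 2: 15/4 = 15/4; row 3: entry 0 ≤ 0. Minimum is 5/4 at row 1 (s1 leaves); pivot element 4.
Divide row 1 by 4; eliminate column q from the other rows.
Row 2 update in column s3: 0 − 4·(-1/4) = 1.

1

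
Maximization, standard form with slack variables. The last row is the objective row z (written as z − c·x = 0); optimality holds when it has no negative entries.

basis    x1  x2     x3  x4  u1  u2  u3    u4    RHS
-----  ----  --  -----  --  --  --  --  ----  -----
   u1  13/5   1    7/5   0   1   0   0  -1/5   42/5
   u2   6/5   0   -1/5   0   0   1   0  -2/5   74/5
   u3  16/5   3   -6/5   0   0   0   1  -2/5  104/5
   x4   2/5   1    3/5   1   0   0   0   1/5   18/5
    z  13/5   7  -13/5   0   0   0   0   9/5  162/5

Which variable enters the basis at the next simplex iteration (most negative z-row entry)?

x3

Negative z-row entries: x3: -13/5.
The most negative is -13/5 in column x3, so x3 enters.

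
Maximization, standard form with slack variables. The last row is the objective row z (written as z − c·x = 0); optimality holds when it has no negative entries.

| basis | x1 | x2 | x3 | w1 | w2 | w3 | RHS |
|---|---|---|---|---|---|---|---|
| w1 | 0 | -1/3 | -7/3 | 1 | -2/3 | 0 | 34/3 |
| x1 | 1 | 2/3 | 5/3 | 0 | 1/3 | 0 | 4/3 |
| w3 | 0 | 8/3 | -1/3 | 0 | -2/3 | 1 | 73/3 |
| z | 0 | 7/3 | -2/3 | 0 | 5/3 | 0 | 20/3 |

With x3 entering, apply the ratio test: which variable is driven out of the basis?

x1

Column x3 entries and ratios — w1: -7/3 ≤ 0, skip; x1: (4/3)/(5/3) = 4/5; w3: -1/3 ≤ 0, skip.
Smallest ratio is 4/5 in the row of x1, so x1 leaves.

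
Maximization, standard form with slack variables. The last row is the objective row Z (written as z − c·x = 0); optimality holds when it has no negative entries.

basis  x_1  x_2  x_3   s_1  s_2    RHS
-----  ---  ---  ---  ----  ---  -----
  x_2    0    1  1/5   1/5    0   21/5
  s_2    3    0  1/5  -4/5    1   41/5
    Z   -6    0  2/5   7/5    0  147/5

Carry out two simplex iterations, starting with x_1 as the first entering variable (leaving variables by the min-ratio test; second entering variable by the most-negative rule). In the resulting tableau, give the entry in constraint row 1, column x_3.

1

Ratio test on column x_1 — row 1: entry 0 ≤ 0; row 2: (41/5)/3 = 41/15. Minimum is 41/15 at row 2 (s_2 leaves); pivot element 3.
Divide row 2 by 3; eliminate column x_1 from the other rows.
Second iteration: most negative Z-row entry is -1/5 in column s_1, so s_1 enters.
Ratio test on column s_1 — row 1: (21/5)/(1/5) = 21; row 2: entry -4/15 ≤ 0. Minimum is 21 at row 1 (x_2 leaves); pivot element 1/5.
Divide row 1 by 1/5; eliminate column s_1 from the other rows.
After both pivots, the entry at constraint row 1, column x_3 is 1.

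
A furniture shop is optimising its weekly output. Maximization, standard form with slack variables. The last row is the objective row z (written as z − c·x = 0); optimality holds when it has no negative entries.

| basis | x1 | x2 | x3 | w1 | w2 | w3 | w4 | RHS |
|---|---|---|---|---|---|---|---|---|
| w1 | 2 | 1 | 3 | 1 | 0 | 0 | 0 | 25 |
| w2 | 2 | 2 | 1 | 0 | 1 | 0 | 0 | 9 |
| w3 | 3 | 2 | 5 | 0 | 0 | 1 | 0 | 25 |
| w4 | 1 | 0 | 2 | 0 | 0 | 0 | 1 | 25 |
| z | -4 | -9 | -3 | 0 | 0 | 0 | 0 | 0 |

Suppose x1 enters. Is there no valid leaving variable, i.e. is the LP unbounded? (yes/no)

no

Column x1 has positive entries in row(s) 1, 2, 3, 4, so the ratio test bounds it — not unbounded.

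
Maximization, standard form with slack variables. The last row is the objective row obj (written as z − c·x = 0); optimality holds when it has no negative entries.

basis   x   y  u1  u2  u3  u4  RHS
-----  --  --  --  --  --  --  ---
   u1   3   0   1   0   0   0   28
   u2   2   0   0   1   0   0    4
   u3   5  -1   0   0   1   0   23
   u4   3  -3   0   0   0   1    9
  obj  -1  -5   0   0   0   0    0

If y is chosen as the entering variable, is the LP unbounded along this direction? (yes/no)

yes

Every constraint-row entry in column y is ≤ 0, so increasing y is unbounded.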